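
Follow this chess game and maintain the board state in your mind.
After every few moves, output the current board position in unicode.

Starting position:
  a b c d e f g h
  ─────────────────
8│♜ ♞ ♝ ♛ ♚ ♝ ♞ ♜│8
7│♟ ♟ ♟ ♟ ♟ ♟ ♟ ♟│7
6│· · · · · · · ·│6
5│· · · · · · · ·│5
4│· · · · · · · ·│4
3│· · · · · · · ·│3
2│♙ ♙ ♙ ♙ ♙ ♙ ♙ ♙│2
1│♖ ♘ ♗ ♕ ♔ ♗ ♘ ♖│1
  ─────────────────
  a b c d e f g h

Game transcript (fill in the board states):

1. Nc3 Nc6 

  a b c d e f g h
  ─────────────────
8│♜ · ♝ ♛ ♚ ♝ ♞ ♜│8
7│♟ ♟ ♟ ♟ ♟ ♟ ♟ ♟│7
6│· · ♞ · · · · ·│6
5│· · · · · · · ·│5
4│· · · · · · · ·│4
3│· · ♘ · · · · ·│3
2│♙ ♙ ♙ ♙ ♙ ♙ ♙ ♙│2
1│♖ · ♗ ♕ ♔ ♗ ♘ ♖│1
  ─────────────────
  a b c d e f g h

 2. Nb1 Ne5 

  a b c d e f g h
  ─────────────────
8│♜ · ♝ ♛ ♚ ♝ ♞ ♜│8
7│♟ ♟ ♟ ♟ ♟ ♟ ♟ ♟│7
6│· · · · · · · ·│6
5│· · · · ♞ · · ·│5
4│· · · · · · · ·│4
3│· · · · · · · ·│3
2│♙ ♙ ♙ ♙ ♙ ♙ ♙ ♙│2
1│♖ ♘ ♗ ♕ ♔ ♗ ♘ ♖│1
  ─────────────────
  a b c d e f g h

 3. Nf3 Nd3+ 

  a b c d e f g h
  ─────────────────
8│♜ · ♝ ♛ ♚ ♝ ♞ ♜│8
7│♟ ♟ ♟ ♟ ♟ ♟ ♟ ♟│7
6│· · · · · · · ·│6
5│· · · · · · · ·│5
4│· · · · · · · ·│4
3│· · · ♞ · ♘ · ·│3
2│♙ ♙ ♙ ♙ ♙ ♙ ♙ ♙│2
1│♖ ♘ ♗ ♕ ♔ ♗ · ♖│1
  ─────────────────
  a b c d e f g h

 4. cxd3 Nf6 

  a b c d e f g h
  ─────────────────
8│♜ · ♝ ♛ ♚ ♝ · ♜│8
7│♟ ♟ ♟ ♟ ♟ ♟ ♟ ♟│7
6│· · · · · ♞ · ·│6
5│· · · · · · · ·│5
4│· · · · · · · ·│4
3│· · · ♙ · ♘ · ·│3
2│♙ ♙ · ♙ ♙ ♙ ♙ ♙│2
1│♖ ♘ ♗ ♕ ♔ ♗ · ♖│1
  ─────────────────
  a b c d e f g h



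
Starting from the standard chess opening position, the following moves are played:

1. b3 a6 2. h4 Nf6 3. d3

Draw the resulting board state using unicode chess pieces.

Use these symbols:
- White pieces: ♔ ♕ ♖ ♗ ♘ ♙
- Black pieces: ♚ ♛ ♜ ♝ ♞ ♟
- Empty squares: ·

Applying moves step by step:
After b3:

♜ ♞ ♝ ♛ ♚ ♝ ♞ ♜
♟ ♟ ♟ ♟ ♟ ♟ ♟ ♟
· · · · · · · ·
· · · · · · · ·
· · · · · · · ·
· ♙ · · · · · ·
♙ · ♙ ♙ ♙ ♙ ♙ ♙
♖ ♘ ♗ ♕ ♔ ♗ ♘ ♖


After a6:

♜ ♞ ♝ ♛ ♚ ♝ ♞ ♜
· ♟ ♟ ♟ ♟ ♟ ♟ ♟
♟ · · · · · · ·
· · · · · · · ·
· · · · · · · ·
· ♙ · · · · · ·
♙ · ♙ ♙ ♙ ♙ ♙ ♙
♖ ♘ ♗ ♕ ♔ ♗ ♘ ♖


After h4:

♜ ♞ ♝ ♛ ♚ ♝ ♞ ♜
· ♟ ♟ ♟ ♟ ♟ ♟ ♟
♟ · · · · · · ·
· · · · · · · ·
· · · · · · · ♙
· ♙ · · · · · ·
♙ · ♙ ♙ ♙ ♙ ♙ ·
♖ ♘ ♗ ♕ ♔ ♗ ♘ ♖


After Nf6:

♜ ♞ ♝ ♛ ♚ ♝ · ♜
· ♟ ♟ ♟ ♟ ♟ ♟ ♟
♟ · · · · ♞ · ·
· · · · · · · ·
· · · · · · · ♙
· ♙ · · · · · ·
♙ · ♙ ♙ ♙ ♙ ♙ ·
♖ ♘ ♗ ♕ ♔ ♗ ♘ ♖


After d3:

♜ ♞ ♝ ♛ ♚ ♝ · ♜
· ♟ ♟ ♟ ♟ ♟ ♟ ♟
♟ · · · · ♞ · ·
· · · · · · · ·
· · · · · · · ♙
· ♙ · ♙ · · · ·
♙ · ♙ · ♙ ♙ ♙ ·
♖ ♘ ♗ ♕ ♔ ♗ ♘ ♖



  a b c d e f g h
  ─────────────────
8│♜ ♞ ♝ ♛ ♚ ♝ · ♜│8
7│· ♟ ♟ ♟ ♟ ♟ ♟ ♟│7
6│♟ · · · · ♞ · ·│6
5│· · · · · · · ·│5
4│· · · · · · · ♙│4
3│· ♙ · ♙ · · · ·│3
2│♙ · ♙ · ♙ ♙ ♙ ·│2
1│♖ ♘ ♗ ♕ ♔ ♗ ♘ ♖│1
  ─────────────────
  a b c d e f g h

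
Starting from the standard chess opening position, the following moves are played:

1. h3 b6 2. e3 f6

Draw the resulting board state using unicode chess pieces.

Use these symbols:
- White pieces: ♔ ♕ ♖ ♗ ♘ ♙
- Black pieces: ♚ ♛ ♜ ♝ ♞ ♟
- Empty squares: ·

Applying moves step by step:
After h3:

♜ ♞ ♝ ♛ ♚ ♝ ♞ ♜
♟ ♟ ♟ ♟ ♟ ♟ ♟ ♟
· · · · · · · ·
· · · · · · · ·
· · · · · · · ·
· · · · · · · ♙
♙ ♙ ♙ ♙ ♙ ♙ ♙ ·
♖ ♘ ♗ ♕ ♔ ♗ ♘ ♖


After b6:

♜ ♞ ♝ ♛ ♚ ♝ ♞ ♜
♟ · ♟ ♟ ♟ ♟ ♟ ♟
· ♟ · · · · · ·
· · · · · · · ·
· · · · · · · ·
· · · · · · · ♙
♙ ♙ ♙ ♙ ♙ ♙ ♙ ·
♖ ♘ ♗ ♕ ♔ ♗ ♘ ♖


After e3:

♜ ♞ ♝ ♛ ♚ ♝ ♞ ♜
♟ · ♟ ♟ ♟ ♟ ♟ ♟
· ♟ · · · · · ·
· · · · · · · ·
· · · · · · · ·
· · · · ♙ · · ♙
♙ ♙ ♙ ♙ · ♙ ♙ ·
♖ ♘ ♗ ♕ ♔ ♗ ♘ ♖


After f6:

♜ ♞ ♝ ♛ ♚ ♝ ♞ ♜
♟ · ♟ ♟ ♟ · ♟ ♟
· ♟ · · · ♟ · ·
· · · · · · · ·
· · · · · · · ·
· · · · ♙ · · ♙
♙ ♙ ♙ ♙ · ♙ ♙ ·
♖ ♘ ♗ ♕ ♔ ♗ ♘ ♖



  a b c d e f g h
  ─────────────────
8│♜ ♞ ♝ ♛ ♚ ♝ ♞ ♜│8
7│♟ · ♟ ♟ ♟ · ♟ ♟│7
6│· ♟ · · · ♟ · ·│6
5│· · · · · · · ·│5
4│· · · · · · · ·│4
3│· · · · ♙ · · ♙│3
2│♙ ♙ ♙ ♙ · ♙ ♙ ·│2
1│♖ ♘ ♗ ♕ ♔ ♗ ♘ ♖│1
  ─────────────────
  a b c d e f g h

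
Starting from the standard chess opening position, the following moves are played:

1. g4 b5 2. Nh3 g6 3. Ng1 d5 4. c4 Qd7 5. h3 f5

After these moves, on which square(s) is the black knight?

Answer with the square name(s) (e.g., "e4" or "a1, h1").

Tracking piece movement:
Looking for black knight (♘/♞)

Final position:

  a b c d e f g h
  ─────────────────
8│♜ ♞ ♝ · ♚ ♝ ♞ ♜│8
7│♟ · ♟ ♛ ♟ · · ♟│7
6│· · · · · · ♟ ·│6
5│· ♟ · ♟ · ♟ · ·│5
4│· · ♙ · · · ♙ ·│4
3│· · · · · · · ♙│3
2│♙ ♙ · ♙ ♙ ♙ · ·│2
1│♖ ♘ ♗ ♕ ♔ ♗ ♘ ♖│1
  ─────────────────
  a b c d e f g h


b8, g8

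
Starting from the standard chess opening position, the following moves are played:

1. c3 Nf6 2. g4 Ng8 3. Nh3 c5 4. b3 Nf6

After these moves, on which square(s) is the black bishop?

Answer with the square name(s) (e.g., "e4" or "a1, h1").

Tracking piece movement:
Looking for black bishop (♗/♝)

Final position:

  a b c d e f g h
  ─────────────────
8│♜ ♞ ♝ ♛ ♚ ♝ · ♜│8
7│♟ ♟ · ♟ ♟ ♟ ♟ ♟│7
6│· · · · · ♞ · ·│6
5│· · ♟ · · · · ·│5
4│· · · · · · ♙ ·│4
3│· ♙ ♙ · · · · ♘│3
2│♙ · · ♙ ♙ ♙ · ♙│2
1│♖ ♘ ♗ ♕ ♔ ♗ · ♖│1
  ─────────────────
  a b c d e f g h


c8, f8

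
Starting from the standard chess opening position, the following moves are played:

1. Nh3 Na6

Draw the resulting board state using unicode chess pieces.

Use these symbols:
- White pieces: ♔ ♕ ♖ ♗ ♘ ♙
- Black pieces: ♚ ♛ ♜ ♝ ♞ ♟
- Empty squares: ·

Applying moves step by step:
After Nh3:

♜ ♞ ♝ ♛ ♚ ♝ ♞ ♜
♟ ♟ ♟ ♟ ♟ ♟ ♟ ♟
· · · · · · · ·
· · · · · · · ·
· · · · · · · ·
· · · · · · · ♘
♙ ♙ ♙ ♙ ♙ ♙ ♙ ♙
♖ ♘ ♗ ♕ ♔ ♗ · ♖


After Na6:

♜ · ♝ ♛ ♚ ♝ ♞ ♜
♟ ♟ ♟ ♟ ♟ ♟ ♟ ♟
♞ · · · · · · ·
· · · · · · · ·
· · · · · · · ·
· · · · · · · ♘
♙ ♙ ♙ ♙ ♙ ♙ ♙ ♙
♖ ♘ ♗ ♕ ♔ ♗ · ♖



  a b c d e f g h
  ─────────────────
8│♜ · ♝ ♛ ♚ ♝ ♞ ♜│8
7│♟ ♟ ♟ ♟ ♟ ♟ ♟ ♟│7
6│♞ · · · · · · ·│6
5│· · · · · · · ·│5
4│· · · · · · · ·│4
3│· · · · · · · ♘│3
2│♙ ♙ ♙ ♙ ♙ ♙ ♙ ♙│2
1│♖ ♘ ♗ ♕ ♔ ♗ · ♖│1
  ─────────────────
  a b c d e f g h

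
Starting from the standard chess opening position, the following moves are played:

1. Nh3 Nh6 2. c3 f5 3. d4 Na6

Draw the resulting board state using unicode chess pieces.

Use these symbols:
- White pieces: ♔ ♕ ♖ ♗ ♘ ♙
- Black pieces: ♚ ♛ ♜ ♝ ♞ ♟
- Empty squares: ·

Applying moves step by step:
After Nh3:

♜ ♞ ♝ ♛ ♚ ♝ ♞ ♜
♟ ♟ ♟ ♟ ♟ ♟ ♟ ♟
· · · · · · · ·
· · · · · · · ·
· · · · · · · ·
· · · · · · · ♘
♙ ♙ ♙ ♙ ♙ ♙ ♙ ♙
♖ ♘ ♗ ♕ ♔ ♗ · ♖


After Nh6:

♜ ♞ ♝ ♛ ♚ ♝ · ♜
♟ ♟ ♟ ♟ ♟ ♟ ♟ ♟
· · · · · · · ♞
· · · · · · · ·
· · · · · · · ·
· · · · · · · ♘
♙ ♙ ♙ ♙ ♙ ♙ ♙ ♙
♖ ♘ ♗ ♕ ♔ ♗ · ♖


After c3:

♜ ♞ ♝ ♛ ♚ ♝ · ♜
♟ ♟ ♟ ♟ ♟ ♟ ♟ ♟
· · · · · · · ♞
· · · · · · · ·
· · · · · · · ·
· · ♙ · · · · ♘
♙ ♙ · ♙ ♙ ♙ ♙ ♙
♖ ♘ ♗ ♕ ♔ ♗ · ♖


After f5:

♜ ♞ ♝ ♛ ♚ ♝ · ♜
♟ ♟ ♟ ♟ ♟ · ♟ ♟
· · · · · · · ♞
· · · · · ♟ · ·
· · · · · · · ·
· · ♙ · · · · ♘
♙ ♙ · ♙ ♙ ♙ ♙ ♙
♖ ♘ ♗ ♕ ♔ ♗ · ♖


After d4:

♜ ♞ ♝ ♛ ♚ ♝ · ♜
♟ ♟ ♟ ♟ ♟ · ♟ ♟
· · · · · · · ♞
· · · · · ♟ · ·
· · · ♙ · · · ·
· · ♙ · · · · ♘
♙ ♙ · · ♙ ♙ ♙ ♙
♖ ♘ ♗ ♕ ♔ ♗ · ♖


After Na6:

♜ · ♝ ♛ ♚ ♝ · ♜
♟ ♟ ♟ ♟ ♟ · ♟ ♟
♞ · · · · · · ♞
· · · · · ♟ · ·
· · · ♙ · · · ·
· · ♙ · · · · ♘
♙ ♙ · · ♙ ♙ ♙ ♙
♖ ♘ ♗ ♕ ♔ ♗ · ♖



  a b c d e f g h
  ─────────────────
8│♜ · ♝ ♛ ♚ ♝ · ♜│8
7│♟ ♟ ♟ ♟ ♟ · ♟ ♟│7
6│♞ · · · · · · ♞│6
5│· · · · · ♟ · ·│5
4│· · · ♙ · · · ·│4
3│· · ♙ · · · · ♘│3
2│♙ ♙ · · ♙ ♙ ♙ ♙│2
1│♖ ♘ ♗ ♕ ♔ ♗ · ♖│1
  ─────────────────
  a b c d e f g h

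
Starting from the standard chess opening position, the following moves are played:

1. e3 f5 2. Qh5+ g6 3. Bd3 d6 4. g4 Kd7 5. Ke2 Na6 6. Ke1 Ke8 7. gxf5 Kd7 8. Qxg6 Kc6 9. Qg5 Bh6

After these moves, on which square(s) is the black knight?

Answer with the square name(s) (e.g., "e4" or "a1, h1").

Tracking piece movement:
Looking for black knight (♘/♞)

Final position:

  a b c d e f g h
  ─────────────────
8│♜ · ♝ ♛ · · ♞ ♜│8
7│♟ ♟ ♟ · ♟ · · ♟│7
6│♞ · ♚ ♟ · · · ♝│6
5│· · · · · ♙ ♕ ·│5
4│· · · · · · · ·│4
3│· · · ♗ ♙ · · ·│3
2│♙ ♙ ♙ ♙ · ♙ · ♙│2
1│♖ ♘ ♗ · ♔ · ♘ ♖│1
  ─────────────────
  a b c d e f g h


a6, g8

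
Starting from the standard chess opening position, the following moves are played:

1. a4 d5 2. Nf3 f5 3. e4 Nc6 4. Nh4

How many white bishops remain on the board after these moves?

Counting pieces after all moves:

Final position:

  a b c d e f g h
  ─────────────────
8│♜ · ♝ ♛ ♚ ♝ ♞ ♜│8
7│♟ ♟ ♟ · ♟ · ♟ ♟│7
6│· · ♞ · · · · ·│6
5│· · · ♟ · ♟ · ·│5
4│♙ · · · ♙ · · ♘│4
3│· · · · · · · ·│3
2│· ♙ ♙ ♙ · ♙ ♙ ♙│2
1│♖ ♘ ♗ ♕ ♔ ♗ · ♖│1
  ─────────────────
  a b c d e f g h


2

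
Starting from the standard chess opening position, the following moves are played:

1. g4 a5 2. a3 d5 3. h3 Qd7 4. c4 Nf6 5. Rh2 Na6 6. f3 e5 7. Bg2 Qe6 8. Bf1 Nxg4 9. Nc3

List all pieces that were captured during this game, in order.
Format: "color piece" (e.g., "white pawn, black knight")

Tracking captures:
  Nxg4: captured white pawn

white pawn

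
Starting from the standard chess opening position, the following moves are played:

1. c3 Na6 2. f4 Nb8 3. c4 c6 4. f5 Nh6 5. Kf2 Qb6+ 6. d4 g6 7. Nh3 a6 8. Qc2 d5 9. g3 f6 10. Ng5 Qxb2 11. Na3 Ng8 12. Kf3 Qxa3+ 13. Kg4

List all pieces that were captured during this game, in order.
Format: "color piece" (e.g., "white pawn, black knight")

Tracking captures:
  Qxb2: captured white pawn
  Qxa3+: captured white knight

white pawn, white knight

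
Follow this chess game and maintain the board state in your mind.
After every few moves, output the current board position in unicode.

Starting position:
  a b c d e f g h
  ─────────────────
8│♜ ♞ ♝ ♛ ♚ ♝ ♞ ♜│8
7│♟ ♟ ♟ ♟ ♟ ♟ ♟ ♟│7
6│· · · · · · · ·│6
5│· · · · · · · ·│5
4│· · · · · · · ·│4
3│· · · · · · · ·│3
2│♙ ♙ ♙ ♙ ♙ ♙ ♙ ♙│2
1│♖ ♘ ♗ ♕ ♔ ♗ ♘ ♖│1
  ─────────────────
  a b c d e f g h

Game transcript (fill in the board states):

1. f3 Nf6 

  a b c d e f g h
  ─────────────────
8│♜ ♞ ♝ ♛ ♚ ♝ · ♜│8
7│♟ ♟ ♟ ♟ ♟ ♟ ♟ ♟│7
6│· · · · · ♞ · ·│6
5│· · · · · · · ·│5
4│· · · · · · · ·│4
3│· · · · · ♙ · ·│3
2│♙ ♙ ♙ ♙ ♙ · ♙ ♙│2
1│♖ ♘ ♗ ♕ ♔ ♗ ♘ ♖│1
  ─────────────────
  a b c d e f g h

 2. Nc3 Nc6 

  a b c d e f g h
  ─────────────────
8│♜ · ♝ ♛ ♚ ♝ · ♜│8
7│♟ ♟ ♟ ♟ ♟ ♟ ♟ ♟│7
6│· · ♞ · · ♞ · ·│6
5│· · · · · · · ·│5
4│· · · · · · · ·│4
3│· · ♘ · · ♙ · ·│3
2│♙ ♙ ♙ ♙ ♙ · ♙ ♙│2
1│♖ · ♗ ♕ ♔ ♗ ♘ ♖│1
  ─────────────────
  a b c d e f g h

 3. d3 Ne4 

  a b c d e f g h
  ─────────────────
8│♜ · ♝ ♛ ♚ ♝ · ♜│8
7│♟ ♟ ♟ ♟ ♟ ♟ ♟ ♟│7
6│· · ♞ · · · · ·│6
5│· · · · · · · ·│5
4│· · · · ♞ · · ·│4
3│· · ♘ ♙ · ♙ · ·│3
2│♙ ♙ ♙ · ♙ · ♙ ♙│2
1│♖ · ♗ ♕ ♔ ♗ ♘ ♖│1
  ─────────────────
  a b c d e f g h

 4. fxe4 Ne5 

  a b c d e f g h
  ─────────────────
8│♜ · ♝ ♛ ♚ ♝ · ♜│8
7│♟ ♟ ♟ ♟ ♟ ♟ ♟ ♟│7
6│· · · · · · · ·│6
5│· · · · ♞ · · ·│5
4│· · · · ♙ · · ·│4
3│· · ♘ ♙ · · · ·│3
2│♙ ♙ ♙ · ♙ · ♙ ♙│2
1│♖ · ♗ ♕ ♔ ♗ ♘ ♖│1
  ─────────────────
  a b c d e f g h

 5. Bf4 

  a b c d e f g h
  ─────────────────
8│♜ · ♝ ♛ ♚ ♝ · ♜│8
7│♟ ♟ ♟ ♟ ♟ ♟ ♟ ♟│7
6│· · · · · · · ·│6
5│· · · · ♞ · · ·│5
4│· · · · ♙ ♗ · ·│4
3│· · ♘ ♙ · · · ·│3
2│♙ ♙ ♙ · ♙ · ♙ ♙│2
1│♖ · · ♕ ♔ ♗ ♘ ♖│1
  ─────────────────
  a b c d e f g h


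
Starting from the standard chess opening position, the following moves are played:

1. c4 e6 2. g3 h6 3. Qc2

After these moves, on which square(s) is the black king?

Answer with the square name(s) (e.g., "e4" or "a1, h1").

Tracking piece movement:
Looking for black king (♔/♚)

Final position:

  a b c d e f g h
  ─────────────────
8│♜ ♞ ♝ ♛ ♚ ♝ ♞ ♜│8
7│♟ ♟ ♟ ♟ · ♟ ♟ ·│7
6│· · · · ♟ · · ♟│6
5│· · · · · · · ·│5
4│· · ♙ · · · · ·│4
3│· · · · · · ♙ ·│3
2│♙ ♙ ♕ ♙ ♙ ♙ · ♙│2
1│♖ ♘ ♗ · ♔ ♗ ♘ ♖│1
  ─────────────────
  a b c d e f g h


e8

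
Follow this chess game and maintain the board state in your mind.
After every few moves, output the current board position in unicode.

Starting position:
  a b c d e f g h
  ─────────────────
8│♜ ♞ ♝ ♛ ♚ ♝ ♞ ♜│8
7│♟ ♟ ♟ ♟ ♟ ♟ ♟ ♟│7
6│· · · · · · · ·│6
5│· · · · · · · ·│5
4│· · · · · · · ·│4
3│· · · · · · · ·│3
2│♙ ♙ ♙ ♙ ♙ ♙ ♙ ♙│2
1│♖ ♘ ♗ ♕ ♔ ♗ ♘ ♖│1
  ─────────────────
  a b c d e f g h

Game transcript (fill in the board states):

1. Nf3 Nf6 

  a b c d e f g h
  ─────────────────
8│♜ ♞ ♝ ♛ ♚ ♝ · ♜│8
7│♟ ♟ ♟ ♟ ♟ ♟ ♟ ♟│7
6│· · · · · ♞ · ·│6
5│· · · · · · · ·│5
4│· · · · · · · ·│4
3│· · · · · ♘ · ·│3
2│♙ ♙ ♙ ♙ ♙ ♙ ♙ ♙│2
1│♖ ♘ ♗ ♕ ♔ ♗ · ♖│1
  ─────────────────
  a b c d e f g h

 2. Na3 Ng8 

  a b c d e f g h
  ─────────────────
8│♜ ♞ ♝ ♛ ♚ ♝ ♞ ♜│8
7│♟ ♟ ♟ ♟ ♟ ♟ ♟ ♟│7
6│· · · · · · · ·│6
5│· · · · · · · ·│5
4│· · · · · · · ·│4
3│♘ · · · · ♘ · ·│3
2│♙ ♙ ♙ ♙ ♙ ♙ ♙ ♙│2
1│♖ · ♗ ♕ ♔ ♗ · ♖│1
  ─────────────────
  a b c d e f g h

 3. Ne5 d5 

  a b c d e f g h
  ─────────────────
8│♜ ♞ ♝ ♛ ♚ ♝ ♞ ♜│8
7│♟ ♟ ♟ · ♟ ♟ ♟ ♟│7
6│· · · · · · · ·│6
5│· · · ♟ ♘ · · ·│5
4│· · · · · · · ·│4
3│♘ · · · · · · ·│3
2│♙ ♙ ♙ ♙ ♙ ♙ ♙ ♙│2
1│♖ · ♗ ♕ ♔ ♗ · ♖│1
  ─────────────────
  a b c d e f g h

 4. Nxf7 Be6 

  a b c d e f g h
  ─────────────────
8│♜ ♞ · ♛ ♚ ♝ ♞ ♜│8
7│♟ ♟ ♟ · ♟ ♘ ♟ ♟│7
6│· · · · ♝ · · ·│6
5│· · · ♟ · · · ·│5
4│· · · · · · · ·│4
3│♘ · · · · · · ·│3
2│♙ ♙ ♙ ♙ ♙ ♙ ♙ ♙│2
1│♖ · ♗ ♕ ♔ ♗ · ♖│1
  ─────────────────
  a b c d e f g h

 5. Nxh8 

  a b c d e f g h
  ─────────────────
8│♜ ♞ · ♛ ♚ ♝ ♞ ♘│8
7│♟ ♟ ♟ · ♟ · ♟ ♟│7
6│· · · · ♝ · · ·│6
5│· · · ♟ · · · ·│5
4│· · · · · · · ·│4
3│♘ · · · · · · ·│3
2│♙ ♙ ♙ ♙ ♙ ♙ ♙ ♙│2
1│♖ · ♗ ♕ ♔ ♗ · ♖│1
  ─────────────────
  a b c d e f g h


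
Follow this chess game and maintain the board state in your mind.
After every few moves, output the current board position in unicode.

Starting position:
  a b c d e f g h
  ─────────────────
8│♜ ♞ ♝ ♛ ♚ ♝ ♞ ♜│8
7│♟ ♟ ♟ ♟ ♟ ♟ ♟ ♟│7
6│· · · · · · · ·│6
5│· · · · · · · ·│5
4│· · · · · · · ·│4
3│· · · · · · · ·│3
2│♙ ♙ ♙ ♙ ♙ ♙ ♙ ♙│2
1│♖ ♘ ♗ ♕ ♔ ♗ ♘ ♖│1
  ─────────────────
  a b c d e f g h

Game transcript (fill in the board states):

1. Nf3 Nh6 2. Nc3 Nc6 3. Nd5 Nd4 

  a b c d e f g h
  ─────────────────
8│♜ · ♝ ♛ ♚ ♝ · ♜│8
7│♟ ♟ ♟ ♟ ♟ ♟ ♟ ♟│7
6│· · · · · · · ♞│6
5│· · · ♘ · · · ·│5
4│· · · ♞ · · · ·│4
3│· · · · · ♘ · ·│3
2│♙ ♙ ♙ ♙ ♙ ♙ ♙ ♙│2
1│♖ · ♗ ♕ ♔ ♗ · ♖│1
  ─────────────────
  a b c d e f g h

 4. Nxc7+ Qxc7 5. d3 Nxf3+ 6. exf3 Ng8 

  a b c d e f g h
  ─────────────────
8│♜ · ♝ · ♚ ♝ ♞ ♜│8
7│♟ ♟ ♛ ♟ ♟ ♟ ♟ ♟│7
6│· · · · · · · ·│6
5│· · · · · · · ·│5
4│· · · · · · · ·│4
3│· · · ♙ · ♙ · ·│3
2│♙ ♙ ♙ · · ♙ ♙ ♙│2
1│♖ · ♗ ♕ ♔ ♗ · ♖│1
  ─────────────────
  a b c d e f g h

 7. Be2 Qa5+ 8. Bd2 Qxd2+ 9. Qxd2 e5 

  a b c d e f g h
  ─────────────────
8│♜ · ♝ · ♚ ♝ ♞ ♜│8
7│♟ ♟ · ♟ · ♟ ♟ ♟│7
6│· · · · · · · ·│6
5│· · · · ♟ · · ·│5
4│· · · · · · · ·│4
3│· · · ♙ · ♙ · ·│3
2│♙ ♙ ♙ ♕ ♗ ♙ ♙ ♙│2
1│♖ · · · ♔ · · ♖│1
  ─────────────────
  a b c d e f g h

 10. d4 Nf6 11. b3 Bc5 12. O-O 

  a b c d e f g h
  ─────────────────
8│♜ · ♝ · ♚ · · ♜│8
7│♟ ♟ · ♟ · ♟ ♟ ♟│7
6│· · · · · ♞ · ·│6
5│· · ♝ · ♟ · · ·│5
4│· · · ♙ · · · ·│4
3│· ♙ · · · ♙ · ·│3
2│♙ · ♙ ♕ ♗ ♙ ♙ ♙│2
1│♖ · · · · ♖ ♔ ·│1
  ─────────────────
  a b c d e f g h


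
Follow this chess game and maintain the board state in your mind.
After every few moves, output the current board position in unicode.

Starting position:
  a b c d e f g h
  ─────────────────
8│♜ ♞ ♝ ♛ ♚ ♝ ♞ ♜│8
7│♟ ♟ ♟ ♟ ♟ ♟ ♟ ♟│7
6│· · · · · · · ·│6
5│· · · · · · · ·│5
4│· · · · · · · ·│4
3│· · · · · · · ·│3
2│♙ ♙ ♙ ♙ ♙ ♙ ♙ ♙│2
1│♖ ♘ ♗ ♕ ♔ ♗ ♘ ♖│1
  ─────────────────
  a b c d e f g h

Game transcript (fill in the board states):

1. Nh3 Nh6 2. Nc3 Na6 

  a b c d e f g h
  ─────────────────
8│♜ · ♝ ♛ ♚ ♝ · ♜│8
7│♟ ♟ ♟ ♟ ♟ ♟ ♟ ♟│7
6│♞ · · · · · · ♞│6
5│· · · · · · · ·│5
4│· · · · · · · ·│4
3│· · ♘ · · · · ♘│3
2│♙ ♙ ♙ ♙ ♙ ♙ ♙ ♙│2
1│♖ · ♗ ♕ ♔ ♗ · ♖│1
  ─────────────────
  a b c d e f g h

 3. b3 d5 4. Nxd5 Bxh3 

  a b c d e f g h
  ─────────────────
8│♜ · · ♛ ♚ ♝ · ♜│8
7│♟ ♟ ♟ · ♟ ♟ ♟ ♟│7
6│♞ · · · · · · ♞│6
5│· · · ♘ · · · ·│5
4│· · · · · · · ·│4
3│· ♙ · · · · · ♝│3
2│♙ · ♙ ♙ ♙ ♙ ♙ ♙│2
1│♖ · ♗ ♕ ♔ ♗ · ♖│1
  ─────────────────
  a b c d e f g h

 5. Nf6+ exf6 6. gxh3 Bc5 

  a b c d e f g h
  ─────────────────
8│♜ · · ♛ ♚ · · ♜│8
7│♟ ♟ ♟ · · ♟ ♟ ♟│7
6│♞ · · · · ♟ · ♞│6
5│· · ♝ · · · · ·│5
4│· · · · · · · ·│4
3│· ♙ · · · · · ♙│3
2│♙ · ♙ ♙ ♙ ♙ · ♙│2
1│♖ · ♗ ♕ ♔ ♗ · ♖│1
  ─────────────────
  a b c d e f g h

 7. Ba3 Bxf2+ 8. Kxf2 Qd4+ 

  a b c d e f g h
  ─────────────────
8│♜ · · · ♚ · · ♜│8
7│♟ ♟ ♟ · · ♟ ♟ ♟│7
6│♞ · · · · ♟ · ♞│6
5│· · · · · · · ·│5
4│· · · ♛ · · · ·│4
3│♗ ♙ · · · · · ♙│3
2│♙ · ♙ ♙ ♙ ♔ · ♙│2
1│♖ · · ♕ · ♗ · ♖│1
  ─────────────────
  a b c d e f g h

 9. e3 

  a b c d e f g h
  ─────────────────
8│♜ · · · ♚ · · ♜│8
7│♟ ♟ ♟ · · ♟ ♟ ♟│7
6│♞ · · · · ♟ · ♞│6
5│· · · · · · · ·│5
4│· · · ♛ · · · ·│4
3│♗ ♙ · · ♙ · · ♙│3
2│♙ · ♙ ♙ · ♔ · ♙│2
1│♖ · · ♕ · ♗ · ♖│1
  ─────────────────
  a b c d e f g h


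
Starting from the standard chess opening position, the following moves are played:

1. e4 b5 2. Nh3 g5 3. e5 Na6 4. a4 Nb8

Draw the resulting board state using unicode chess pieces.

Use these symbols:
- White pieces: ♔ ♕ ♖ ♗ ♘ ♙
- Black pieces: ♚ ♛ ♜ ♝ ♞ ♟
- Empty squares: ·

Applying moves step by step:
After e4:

♜ ♞ ♝ ♛ ♚ ♝ ♞ ♜
♟ ♟ ♟ ♟ ♟ ♟ ♟ ♟
· · · · · · · ·
· · · · · · · ·
· · · · ♙ · · ·
· · · · · · · ·
♙ ♙ ♙ ♙ · ♙ ♙ ♙
♖ ♘ ♗ ♕ ♔ ♗ ♘ ♖


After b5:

♜ ♞ ♝ ♛ ♚ ♝ ♞ ♜
♟ · ♟ ♟ ♟ ♟ ♟ ♟
· · · · · · · ·
· ♟ · · · · · ·
· · · · ♙ · · ·
· · · · · · · ·
♙ ♙ ♙ ♙ · ♙ ♙ ♙
♖ ♘ ♗ ♕ ♔ ♗ ♘ ♖


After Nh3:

♜ ♞ ♝ ♛ ♚ ♝ ♞ ♜
♟ · ♟ ♟ ♟ ♟ ♟ ♟
· · · · · · · ·
· ♟ · · · · · ·
· · · · ♙ · · ·
· · · · · · · ♘
♙ ♙ ♙ ♙ · ♙ ♙ ♙
♖ ♘ ♗ ♕ ♔ ♗ · ♖


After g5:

♜ ♞ ♝ ♛ ♚ ♝ ♞ ♜
♟ · ♟ ♟ ♟ ♟ · ♟
· · · · · · · ·
· ♟ · · · · ♟ ·
· · · · ♙ · · ·
· · · · · · · ♘
♙ ♙ ♙ ♙ · ♙ ♙ ♙
♖ ♘ ♗ ♕ ♔ ♗ · ♖


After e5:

♜ ♞ ♝ ♛ ♚ ♝ ♞ ♜
♟ · ♟ ♟ ♟ ♟ · ♟
· · · · · · · ·
· ♟ · · ♙ · ♟ ·
· · · · · · · ·
· · · · · · · ♘
♙ ♙ ♙ ♙ · ♙ ♙ ♙
♖ ♘ ♗ ♕ ♔ ♗ · ♖


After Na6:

♜ · ♝ ♛ ♚ ♝ ♞ ♜
♟ · ♟ ♟ ♟ ♟ · ♟
♞ · · · · · · ·
· ♟ · · ♙ · ♟ ·
· · · · · · · ·
· · · · · · · ♘
♙ ♙ ♙ ♙ · ♙ ♙ ♙
♖ ♘ ♗ ♕ ♔ ♗ · ♖


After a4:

♜ · ♝ ♛ ♚ ♝ ♞ ♜
♟ · ♟ ♟ ♟ ♟ · ♟
♞ · · · · · · ·
· ♟ · · ♙ · ♟ ·
♙ · · · · · · ·
· · · · · · · ♘
· ♙ ♙ ♙ · ♙ ♙ ♙
♖ ♘ ♗ ♕ ♔ ♗ · ♖


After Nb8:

♜ ♞ ♝ ♛ ♚ ♝ ♞ ♜
♟ · ♟ ♟ ♟ ♟ · ♟
· · · · · · · ·
· ♟ · · ♙ · ♟ ·
♙ · · · · · · ·
· · · · · · · ♘
· ♙ ♙ ♙ · ♙ ♙ ♙
♖ ♘ ♗ ♕ ♔ ♗ · ♖



  a b c d e f g h
  ─────────────────
8│♜ ♞ ♝ ♛ ♚ ♝ ♞ ♜│8
7│♟ · ♟ ♟ ♟ ♟ · ♟│7
6│· · · · · · · ·│6
5│· ♟ · · ♙ · ♟ ·│5
4│♙ · · · · · · ·│4
3│· · · · · · · ♘│3
2│· ♙ ♙ ♙ · ♙ ♙ ♙│2
1│♖ ♘ ♗ ♕ ♔ ♗ · ♖│1
  ─────────────────
  a b c d e f g h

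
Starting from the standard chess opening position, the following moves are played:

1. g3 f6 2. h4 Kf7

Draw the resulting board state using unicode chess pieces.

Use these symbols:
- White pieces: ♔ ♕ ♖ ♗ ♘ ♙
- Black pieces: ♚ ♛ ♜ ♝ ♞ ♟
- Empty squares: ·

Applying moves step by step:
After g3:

♜ ♞ ♝ ♛ ♚ ♝ ♞ ♜
♟ ♟ ♟ ♟ ♟ ♟ ♟ ♟
· · · · · · · ·
· · · · · · · ·
· · · · · · · ·
· · · · · · ♙ ·
♙ ♙ ♙ ♙ ♙ ♙ · ♙
♖ ♘ ♗ ♕ ♔ ♗ ♘ ♖


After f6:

♜ ♞ ♝ ♛ ♚ ♝ ♞ ♜
♟ ♟ ♟ ♟ ♟ · ♟ ♟
· · · · · ♟ · ·
· · · · · · · ·
· · · · · · · ·
· · · · · · ♙ ·
♙ ♙ ♙ ♙ ♙ ♙ · ♙
♖ ♘ ♗ ♕ ♔ ♗ ♘ ♖


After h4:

♜ ♞ ♝ ♛ ♚ ♝ ♞ ♜
♟ ♟ ♟ ♟ ♟ · ♟ ♟
· · · · · ♟ · ·
· · · · · · · ·
· · · · · · · ♙
· · · · · · ♙ ·
♙ ♙ ♙ ♙ ♙ ♙ · ·
♖ ♘ ♗ ♕ ♔ ♗ ♘ ♖


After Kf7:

♜ ♞ ♝ ♛ · ♝ ♞ ♜
♟ ♟ ♟ ♟ ♟ ♚ ♟ ♟
· · · · · ♟ · ·
· · · · · · · ·
· · · · · · · ♙
· · · · · · ♙ ·
♙ ♙ ♙ ♙ ♙ ♙ · ·
♖ ♘ ♗ ♕ ♔ ♗ ♘ ♖



  a b c d e f g h
  ─────────────────
8│♜ ♞ ♝ ♛ · ♝ ♞ ♜│8
7│♟ ♟ ♟ ♟ ♟ ♚ ♟ ♟│7
6│· · · · · ♟ · ·│6
5│· · · · · · · ·│5
4│· · · · · · · ♙│4
3│· · · · · · ♙ ·│3
2│♙ ♙ ♙ ♙ ♙ ♙ · ·│2
1│♖ ♘ ♗ ♕ ♔ ♗ ♘ ♖│1
  ─────────────────
  a b c d e f g h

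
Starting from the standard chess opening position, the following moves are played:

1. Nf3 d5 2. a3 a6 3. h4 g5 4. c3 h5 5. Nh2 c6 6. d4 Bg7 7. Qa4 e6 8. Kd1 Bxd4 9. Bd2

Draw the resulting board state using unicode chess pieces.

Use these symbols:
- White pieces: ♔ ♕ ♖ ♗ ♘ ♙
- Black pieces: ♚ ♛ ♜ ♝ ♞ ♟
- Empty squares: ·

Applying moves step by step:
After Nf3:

♜ ♞ ♝ ♛ ♚ ♝ ♞ ♜
♟ ♟ ♟ ♟ ♟ ♟ ♟ ♟
· · · · · · · ·
· · · · · · · ·
· · · · · · · ·
· · · · · ♘ · ·
♙ ♙ ♙ ♙ ♙ ♙ ♙ ♙
♖ ♘ ♗ ♕ ♔ ♗ · ♖


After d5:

♜ ♞ ♝ ♛ ♚ ♝ ♞ ♜
♟ ♟ ♟ · ♟ ♟ ♟ ♟
· · · · · · · ·
· · · ♟ · · · ·
· · · · · · · ·
· · · · · ♘ · ·
♙ ♙ ♙ ♙ ♙ ♙ ♙ ♙
♖ ♘ ♗ ♕ ♔ ♗ · ♖


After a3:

♜ ♞ ♝ ♛ ♚ ♝ ♞ ♜
♟ ♟ ♟ · ♟ ♟ ♟ ♟
· · · · · · · ·
· · · ♟ · · · ·
· · · · · · · ·
♙ · · · · ♘ · ·
· ♙ ♙ ♙ ♙ ♙ ♙ ♙
♖ ♘ ♗ ♕ ♔ ♗ · ♖


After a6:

♜ ♞ ♝ ♛ ♚ ♝ ♞ ♜
· ♟ ♟ · ♟ ♟ ♟ ♟
♟ · · · · · · ·
· · · ♟ · · · ·
· · · · · · · ·
♙ · · · · ♘ · ·
· ♙ ♙ ♙ ♙ ♙ ♙ ♙
♖ ♘ ♗ ♕ ♔ ♗ · ♖


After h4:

♜ ♞ ♝ ♛ ♚ ♝ ♞ ♜
· ♟ ♟ · ♟ ♟ ♟ ♟
♟ · · · · · · ·
· · · ♟ · · · ·
· · · · · · · ♙
♙ · · · · ♘ · ·
· ♙ ♙ ♙ ♙ ♙ ♙ ·
♖ ♘ ♗ ♕ ♔ ♗ · ♖


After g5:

♜ ♞ ♝ ♛ ♚ ♝ ♞ ♜
· ♟ ♟ · ♟ ♟ · ♟
♟ · · · · · · ·
· · · ♟ · · ♟ ·
· · · · · · · ♙
♙ · · · · ♘ · ·
· ♙ ♙ ♙ ♙ ♙ ♙ ·
♖ ♘ ♗ ♕ ♔ ♗ · ♖


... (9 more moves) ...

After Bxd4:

♜ ♞ ♝ ♛ ♚ · ♞ ♜
· ♟ · · · ♟ · ·
♟ · ♟ · ♟ · · ·
· · · ♟ · · ♟ ♟
♕ · · ♝ · · · ♙
♙ · ♙ · · · · ·
· ♙ · · ♙ ♙ ♙ ♘
♖ ♘ ♗ ♔ · ♗ · ♖


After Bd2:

♜ ♞ ♝ ♛ ♚ · ♞ ♜
· ♟ · · · ♟ · ·
♟ · ♟ · ♟ · · ·
· · · ♟ · · ♟ ♟
♕ · · ♝ · · · ♙
♙ · ♙ · · · · ·
· ♙ · ♗ ♙ ♙ ♙ ♘
♖ ♘ · ♔ · ♗ · ♖



  a b c d e f g h
  ─────────────────
8│♜ ♞ ♝ ♛ ♚ · ♞ ♜│8
7│· ♟ · · · ♟ · ·│7
6│♟ · ♟ · ♟ · · ·│6
5│· · · ♟ · · ♟ ♟│5
4│♕ · · ♝ · · · ♙│4
3│♙ · ♙ · · · · ·│3
2│· ♙ · ♗ ♙ ♙ ♙ ♘│2
1│♖ ♘ · ♔ · ♗ · ♖│1
  ─────────────────
  a b c d e f g h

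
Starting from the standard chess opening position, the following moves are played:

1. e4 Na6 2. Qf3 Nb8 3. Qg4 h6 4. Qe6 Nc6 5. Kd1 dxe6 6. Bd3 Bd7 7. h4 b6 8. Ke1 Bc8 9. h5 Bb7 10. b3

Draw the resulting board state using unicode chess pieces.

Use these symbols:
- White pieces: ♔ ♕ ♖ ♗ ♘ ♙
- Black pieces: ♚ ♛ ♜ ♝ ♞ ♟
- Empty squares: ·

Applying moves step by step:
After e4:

♜ ♞ ♝ ♛ ♚ ♝ ♞ ♜
♟ ♟ ♟ ♟ ♟ ♟ ♟ ♟
· · · · · · · ·
· · · · · · · ·
· · · · ♙ · · ·
· · · · · · · ·
♙ ♙ ♙ ♙ · ♙ ♙ ♙
♖ ♘ ♗ ♕ ♔ ♗ ♘ ♖


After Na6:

♜ · ♝ ♛ ♚ ♝ ♞ ♜
♟ ♟ ♟ ♟ ♟ ♟ ♟ ♟
♞ · · · · · · ·
· · · · · · · ·
· · · · ♙ · · ·
· · · · · · · ·
♙ ♙ ♙ ♙ · ♙ ♙ ♙
♖ ♘ ♗ ♕ ♔ ♗ ♘ ♖


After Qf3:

♜ · ♝ ♛ ♚ ♝ ♞ ♜
♟ ♟ ♟ ♟ ♟ ♟ ♟ ♟
♞ · · · · · · ·
· · · · · · · ·
· · · · ♙ · · ·
· · · · · ♕ · ·
♙ ♙ ♙ ♙ · ♙ ♙ ♙
♖ ♘ ♗ · ♔ ♗ ♘ ♖


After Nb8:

♜ ♞ ♝ ♛ ♚ ♝ ♞ ♜
♟ ♟ ♟ ♟ ♟ ♟ ♟ ♟
· · · · · · · ·
· · · · · · · ·
· · · · ♙ · · ·
· · · · · ♕ · ·
♙ ♙ ♙ ♙ · ♙ ♙ ♙
♖ ♘ ♗ · ♔ ♗ ♘ ♖


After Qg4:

♜ ♞ ♝ ♛ ♚ ♝ ♞ ♜
♟ ♟ ♟ ♟ ♟ ♟ ♟ ♟
· · · · · · · ·
· · · · · · · ·
· · · · ♙ · ♕ ·
· · · · · · · ·
♙ ♙ ♙ ♙ · ♙ ♙ ♙
♖ ♘ ♗ · ♔ ♗ ♘ ♖


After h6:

♜ ♞ ♝ ♛ ♚ ♝ ♞ ♜
♟ ♟ ♟ ♟ ♟ ♟ ♟ ·
· · · · · · · ♟
· · · · · · · ·
· · · · ♙ · ♕ ·
· · · · · · · ·
♙ ♙ ♙ ♙ · ♙ ♙ ♙
♖ ♘ ♗ · ♔ ♗ ♘ ♖


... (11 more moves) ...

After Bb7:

♜ · · ♛ ♚ ♝ ♞ ♜
♟ ♝ ♟ · ♟ ♟ ♟ ·
· ♟ ♞ · ♟ · · ♟
· · · · · · · ♙
· · · · ♙ · · ·
· · · ♗ · · · ·
♙ ♙ ♙ ♙ · ♙ ♙ ·
♖ ♘ ♗ · ♔ · ♘ ♖


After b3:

♜ · · ♛ ♚ ♝ ♞ ♜
♟ ♝ ♟ · ♟ ♟ ♟ ·
· ♟ ♞ · ♟ · · ♟
· · · · · · · ♙
· · · · ♙ · · ·
· ♙ · ♗ · · · ·
♙ · ♙ ♙ · ♙ ♙ ·
♖ ♘ ♗ · ♔ · ♘ ♖



  a b c d e f g h
  ─────────────────
8│♜ · · ♛ ♚ ♝ ♞ ♜│8
7│♟ ♝ ♟ · ♟ ♟ ♟ ·│7
6│· ♟ ♞ · ♟ · · ♟│6
5│· · · · · · · ♙│5
4│· · · · ♙ · · ·│4
3│· ♙ · ♗ · · · ·│3
2│♙ · ♙ ♙ · ♙ ♙ ·│2
1│♖ ♘ ♗ · ♔ · ♘ ♖│1
  ─────────────────
  a b c d e f g h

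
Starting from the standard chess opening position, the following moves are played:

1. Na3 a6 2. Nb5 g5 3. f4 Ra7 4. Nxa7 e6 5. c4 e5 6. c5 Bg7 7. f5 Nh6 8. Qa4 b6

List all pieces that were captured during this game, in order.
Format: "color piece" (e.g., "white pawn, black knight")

Tracking captures:
  Nxa7: captured black rook

black rook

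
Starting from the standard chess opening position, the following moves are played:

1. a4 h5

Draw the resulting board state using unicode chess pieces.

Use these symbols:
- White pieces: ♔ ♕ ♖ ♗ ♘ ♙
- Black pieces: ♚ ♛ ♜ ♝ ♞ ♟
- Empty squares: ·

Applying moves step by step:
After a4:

♜ ♞ ♝ ♛ ♚ ♝ ♞ ♜
♟ ♟ ♟ ♟ ♟ ♟ ♟ ♟
· · · · · · · ·
· · · · · · · ·
♙ · · · · · · ·
· · · · · · · ·
· ♙ ♙ ♙ ♙ ♙ ♙ ♙
♖ ♘ ♗ ♕ ♔ ♗ ♘ ♖


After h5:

♜ ♞ ♝ ♛ ♚ ♝ ♞ ♜
♟ ♟ ♟ ♟ ♟ ♟ ♟ ·
· · · · · · · ·
· · · · · · · ♟
♙ · · · · · · ·
· · · · · · · ·
· ♙ ♙ ♙ ♙ ♙ ♙ ♙
♖ ♘ ♗ ♕ ♔ ♗ ♘ ♖



  a b c d e f g h
  ─────────────────
8│♜ ♞ ♝ ♛ ♚ ♝ ♞ ♜│8
7│♟ ♟ ♟ ♟ ♟ ♟ ♟ ·│7
6│· · · · · · · ·│6
5│· · · · · · · ♟│5
4│♙ · · · · · · ·│4
3│· · · · · · · ·│3
2│· ♙ ♙ ♙ ♙ ♙ ♙ ♙│2
1│♖ ♘ ♗ ♕ ♔ ♗ ♘ ♖│1
  ─────────────────
  a b c d e f g h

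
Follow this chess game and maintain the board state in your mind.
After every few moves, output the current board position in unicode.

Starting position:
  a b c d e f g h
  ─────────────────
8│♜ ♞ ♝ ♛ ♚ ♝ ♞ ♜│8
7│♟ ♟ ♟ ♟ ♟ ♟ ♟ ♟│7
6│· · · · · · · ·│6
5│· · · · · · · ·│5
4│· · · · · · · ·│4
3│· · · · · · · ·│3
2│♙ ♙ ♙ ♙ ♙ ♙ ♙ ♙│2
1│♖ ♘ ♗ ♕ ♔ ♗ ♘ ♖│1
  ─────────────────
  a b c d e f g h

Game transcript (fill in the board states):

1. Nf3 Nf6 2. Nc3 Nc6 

  a b c d e f g h
  ─────────────────
8│♜ · ♝ ♛ ♚ ♝ · ♜│8
7│♟ ♟ ♟ ♟ ♟ ♟ ♟ ♟│7
6│· · ♞ · · ♞ · ·│6
5│· · · · · · · ·│5
4│· · · · · · · ·│4
3│· · ♘ · · ♘ · ·│3
2│♙ ♙ ♙ ♙ ♙ ♙ ♙ ♙│2
1│♖ · ♗ ♕ ♔ ♗ · ♖│1
  ─────────────────
  a b c d e f g h

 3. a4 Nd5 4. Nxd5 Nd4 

  a b c d e f g h
  ─────────────────
8│♜ · ♝ ♛ ♚ ♝ · ♜│8
7│♟ ♟ ♟ ♟ ♟ ♟ ♟ ♟│7
6│· · · · · · · ·│6
5│· · · ♘ · · · ·│5
4│♙ · · ♞ · · · ·│4
3│· · · · · ♘ · ·│3
2│· ♙ ♙ ♙ ♙ ♙ ♙ ♙│2
1│♖ · ♗ ♕ ♔ ♗ · ♖│1
  ─────────────────
  a b c d e f g h

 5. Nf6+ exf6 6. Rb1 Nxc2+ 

  a b c d e f g h
  ─────────────────
8│♜ · ♝ ♛ ♚ ♝ · ♜│8
7│♟ ♟ ♟ ♟ · ♟ ♟ ♟│7
6│· · · · · ♟ · ·│6
5│· · · · · · · ·│5
4│♙ · · · · · · ·│4
3│· · · · · ♘ · ·│3
2│· ♙ ♞ ♙ ♙ ♙ ♙ ♙│2
1│· ♖ ♗ ♕ ♔ ♗ · ♖│1
  ─────────────────
  a b c d e f g h

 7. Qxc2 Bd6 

  a b c d e f g h
  ─────────────────
8│♜ · ♝ ♛ ♚ · · ♜│8
7│♟ ♟ ♟ ♟ · ♟ ♟ ♟│7
6│· · · ♝ · ♟ · ·│6
5│· · · · · · · ·│5
4│♙ · · · · · · ·│4
3│· · · · · ♘ · ·│3
2│· ♙ ♕ ♙ ♙ ♙ ♙ ♙│2
1│· ♖ ♗ · ♔ ♗ · ♖│1
  ─────────────────
  a b c d e f g h


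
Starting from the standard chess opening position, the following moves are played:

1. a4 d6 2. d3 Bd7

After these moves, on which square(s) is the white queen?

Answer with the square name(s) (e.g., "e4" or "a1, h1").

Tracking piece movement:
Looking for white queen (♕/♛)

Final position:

  a b c d e f g h
  ─────────────────
8│♜ ♞ · ♛ ♚ ♝ ♞ ♜│8
7│♟ ♟ ♟ ♝ ♟ ♟ ♟ ♟│7
6│· · · ♟ · · · ·│6
5│· · · · · · · ·│5
4│♙ · · · · · · ·│4
3│· · · ♙ · · · ·│3
2│· ♙ ♙ · ♙ ♙ ♙ ♙│2
1│♖ ♘ ♗ ♕ ♔ ♗ ♘ ♖│1
  ─────────────────
  a b c d e f g h


d1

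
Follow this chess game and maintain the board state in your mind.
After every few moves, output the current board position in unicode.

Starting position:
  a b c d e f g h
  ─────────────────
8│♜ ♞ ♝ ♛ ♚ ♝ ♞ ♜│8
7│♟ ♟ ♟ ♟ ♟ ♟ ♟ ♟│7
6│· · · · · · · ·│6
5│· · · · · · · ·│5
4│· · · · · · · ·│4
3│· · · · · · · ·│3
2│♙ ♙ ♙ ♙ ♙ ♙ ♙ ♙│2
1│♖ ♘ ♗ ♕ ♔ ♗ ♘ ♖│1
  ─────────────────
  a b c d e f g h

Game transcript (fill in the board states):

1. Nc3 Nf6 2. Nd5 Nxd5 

  a b c d e f g h
  ─────────────────
8│♜ ♞ ♝ ♛ ♚ ♝ · ♜│8
7│♟ ♟ ♟ ♟ ♟ ♟ ♟ ♟│7
6│· · · · · · · ·│6
5│· · · ♞ · · · ·│5
4│· · · · · · · ·│4
3│· · · · · · · ·│3
2│♙ ♙ ♙ ♙ ♙ ♙ ♙ ♙│2
1│♖ · ♗ ♕ ♔ ♗ ♘ ♖│1
  ─────────────────
  a b c d e f g h

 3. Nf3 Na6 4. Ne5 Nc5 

  a b c d e f g h
  ─────────────────
8│♜ · ♝ ♛ ♚ ♝ · ♜│8
7│♟ ♟ ♟ ♟ ♟ ♟ ♟ ♟│7
6│· · · · · · · ·│6
5│· · ♞ ♞ ♘ · · ·│5
4│· · · · · · · ·│4
3│· · · · · · · ·│3
2│♙ ♙ ♙ ♙ ♙ ♙ ♙ ♙│2
1│♖ · ♗ ♕ ♔ ♗ · ♖│1
  ─────────────────
  a b c d e f g h

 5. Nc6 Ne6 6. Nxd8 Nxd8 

  a b c d e f g h
  ─────────────────
8│♜ · ♝ ♞ ♚ ♝ · ♜│8
7│♟ ♟ ♟ ♟ ♟ ♟ ♟ ♟│7
6│· · · · · · · ·│6
5│· · · ♞ · · · ·│5
4│· · · · · · · ·│4
3│· · · · · · · ·│3
2│♙ ♙ ♙ ♙ ♙ ♙ ♙ ♙│2
1│♖ · ♗ ♕ ♔ ♗ · ♖│1
  ─────────────────
  a b c d e f g h

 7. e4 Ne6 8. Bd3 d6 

  a b c d e f g h
  ─────────────────
8│♜ · ♝ · ♚ ♝ · ♜│8
7│♟ ♟ ♟ · ♟ ♟ ♟ ♟│7
6│· · · ♟ ♞ · · ·│6
5│· · · ♞ · · · ·│5
4│· · · · ♙ · · ·│4
3│· · · ♗ · · · ·│3
2│♙ ♙ ♙ ♙ · ♙ ♙ ♙│2
1│♖ · ♗ ♕ ♔ · · ♖│1
  ─────────────────
  a b c d e f g h

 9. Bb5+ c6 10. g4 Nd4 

  a b c d e f g h
  ─────────────────
8│♜ · ♝ · ♚ ♝ · ♜│8
7│♟ ♟ · · ♟ ♟ ♟ ♟│7
6│· · ♟ ♟ · · · ·│6
5│· ♗ · ♞ · · · ·│5
4│· · · ♞ ♙ · ♙ ·│4
3│· · · · · · · ·│3
2│♙ ♙ ♙ ♙ · ♙ · ♙│2
1│♖ · ♗ ♕ ♔ · · ♖│1
  ─────────────────
  a b c d e f g h

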